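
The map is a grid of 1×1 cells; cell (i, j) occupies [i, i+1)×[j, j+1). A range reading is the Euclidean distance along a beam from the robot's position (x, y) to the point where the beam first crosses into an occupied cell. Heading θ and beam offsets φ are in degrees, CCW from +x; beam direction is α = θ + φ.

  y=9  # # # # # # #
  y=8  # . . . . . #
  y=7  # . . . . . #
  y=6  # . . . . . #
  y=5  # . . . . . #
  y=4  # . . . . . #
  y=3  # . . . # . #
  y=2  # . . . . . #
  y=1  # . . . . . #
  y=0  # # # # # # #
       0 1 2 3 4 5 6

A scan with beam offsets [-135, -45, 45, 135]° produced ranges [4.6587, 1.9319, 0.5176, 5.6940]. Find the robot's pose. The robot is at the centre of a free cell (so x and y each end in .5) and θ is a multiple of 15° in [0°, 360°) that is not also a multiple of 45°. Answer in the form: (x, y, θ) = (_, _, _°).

(x, y, θ) = (1.5, 6.5, 150°)

Enumerate (i+0.5, j+0.5, θ) over the 39 free cells and 16 admissible headings. For each, cast all 4 beams and compare to the given ranges.
  (4.5, 8.5, 255°): beam 1 = 0.5774 ≠ 4.6587 ✗
  (3.5, 1.5, 30°): beam 1 = 0.5176 ≠ 4.6587 ✗
  (4.5, 5.5, 345°): beam 1 = 4.0415 ≠ 4.6587 ✗
  …
  (1.5, 6.5, 150°): r_1=4.6587, r_2=1.9319, r_3=0.5176, r_4=5.6940 — all match ✓
Unique over the lattice → pose = (1.5, 6.5, 150°).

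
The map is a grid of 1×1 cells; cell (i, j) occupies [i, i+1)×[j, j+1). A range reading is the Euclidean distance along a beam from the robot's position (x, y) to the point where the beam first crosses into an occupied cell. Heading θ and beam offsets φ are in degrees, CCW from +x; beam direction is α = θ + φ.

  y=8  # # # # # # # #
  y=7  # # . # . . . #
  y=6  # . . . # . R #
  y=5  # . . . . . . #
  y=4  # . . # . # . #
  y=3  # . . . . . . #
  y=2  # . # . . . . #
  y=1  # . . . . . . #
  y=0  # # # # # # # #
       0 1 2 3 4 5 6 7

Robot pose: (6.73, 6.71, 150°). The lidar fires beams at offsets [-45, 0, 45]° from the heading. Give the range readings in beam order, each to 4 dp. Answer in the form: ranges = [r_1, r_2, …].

beam 1: φ=-45°, α=105°
  cosα=-0.2588 sinα=0.9659 | (6,6) | tMaxX 2.8205 tMaxY 0.3002 | tΔX 3.8637 tΔY 1.0353
    t=0.3002 [y] (6,7)
    t=1.3355 [y] (6,8) — stop
  → r_1 = 1.3355
beam 2: φ=0°, α=150°
  cosα=-0.8660 sinα=0.5000 | (6,6) | tMaxX 0.8429 tMaxY 0.5800 | tΔX 1.1547 tΔY 2.0000
    t=0.5800 [y] (6,7)
    t=0.8429 [x] (5,7)
    t=1.9976 [x] (4,7)
    t=2.5800 [y] (4,8) — stop
  → r_2 = 2.5800
beam 3: φ=45°, α=195°
  cosα=-0.9659 sinα=-0.2588 | (6,6) | tMaxX 0.7558 tMaxY 2.7432 | tΔX 1.0353 tΔY 3.8637
    t=0.7558 [x] (5,6)
    t=1.7910 [x] (4,6) — stop
  → r_3 = 1.7910

ranges = [1.3355, 2.5800, 1.7910]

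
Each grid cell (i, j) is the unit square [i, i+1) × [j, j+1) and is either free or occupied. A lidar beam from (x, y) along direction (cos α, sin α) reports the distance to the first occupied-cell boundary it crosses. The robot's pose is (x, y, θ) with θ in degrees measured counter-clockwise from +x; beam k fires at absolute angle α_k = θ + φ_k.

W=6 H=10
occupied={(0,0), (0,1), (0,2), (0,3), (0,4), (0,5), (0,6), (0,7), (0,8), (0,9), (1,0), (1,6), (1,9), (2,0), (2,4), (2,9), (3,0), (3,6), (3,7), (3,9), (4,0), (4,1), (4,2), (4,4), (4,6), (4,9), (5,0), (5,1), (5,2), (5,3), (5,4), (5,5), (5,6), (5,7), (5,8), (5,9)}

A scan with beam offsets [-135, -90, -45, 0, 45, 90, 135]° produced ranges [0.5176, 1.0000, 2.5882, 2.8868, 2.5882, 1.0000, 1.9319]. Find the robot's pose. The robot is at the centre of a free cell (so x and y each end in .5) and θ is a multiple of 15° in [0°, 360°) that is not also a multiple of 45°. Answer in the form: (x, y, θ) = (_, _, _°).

Enumerate (i+0.5, j+0.5, θ) over the 24 free cells and 16 admissible headings. For each, cast all 7 beams and compare to the given ranges.
  (2.5, 8.5, 165°): beam 1 = 1.0000 ≠ 0.5176 ✗
  (1.5, 2.5, 105°): beam 1 = 2.8868 ≠ 0.5176 ✗
  (1.5, 4.5, 240°): beam 1 = 1.5529 ≠ 0.5176 ✗
  (1.5, 5.5, 300°): beam 2 = 0.5774 ≠ 1.0000 ✗
  (4.5, 3.5, 120°): beam 2 = 0.5774 ≠ 1.0000 ✗
  …
  (1.5, 3.5, 330°): r_1=0.5176, r_2=1.0000, r_3=2.5882, r_4=2.8868, r_5=2.5882, r_6=1.0000, r_7=1.9319 — all match ✓
Only this pose fits every beam.

(x, y, θ) = (1.5, 3.5, 330°)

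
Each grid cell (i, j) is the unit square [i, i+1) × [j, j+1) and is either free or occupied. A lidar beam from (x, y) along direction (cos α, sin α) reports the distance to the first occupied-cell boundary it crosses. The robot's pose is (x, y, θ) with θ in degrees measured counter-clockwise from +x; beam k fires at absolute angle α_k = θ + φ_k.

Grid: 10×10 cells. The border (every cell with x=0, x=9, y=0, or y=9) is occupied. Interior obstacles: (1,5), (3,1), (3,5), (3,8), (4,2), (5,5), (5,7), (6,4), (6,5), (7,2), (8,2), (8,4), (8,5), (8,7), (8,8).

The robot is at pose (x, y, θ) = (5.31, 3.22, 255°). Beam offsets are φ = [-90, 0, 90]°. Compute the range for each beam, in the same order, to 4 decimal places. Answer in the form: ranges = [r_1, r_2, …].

beam 1: φ=-90°, α=165°
  d=(-0.9659,0.2588)  start (5,3)  tX=0.3209 tY=3.0137  stride 1/|dx|=1.0353 1/|dy|=3.8637
    cross x-line → (4,3), t=0.3209
    cross x-line → (3,3), t=1.3562
    cross x-line → (2,3), t=2.3915
    cross y-line → (2,4), t=3.0137
    cross x-line → (1,4), t=3.4268
    cross x-line → (0,4), t=4.4620 (wall)
  → r_1 = 4.4620
beam 2: φ=0°, α=255°
  d=(-0.2588,-0.9659)  start (5,3)  tX=1.1977 tY=0.2278  stride 1/|dx|=3.8637 1/|dy|=1.0353
    cross y-line → (5,2), t=0.2278
    cross x-line → (4,2), t=1.1977 (wall)
  → r_2 = 1.1977
beam 3: φ=90°, α=345°
  d=(0.9659,-0.2588)  start (5,3)  tX=0.7143 tY=0.8500  stride 1/|dx|=1.0353 1/|dy|=3.8637
    cross x-line → (6,3), t=0.7143
    cross y-line → (6,2), t=0.8500
    cross x-line → (7,2), t=1.7496 (wall)
  → r_3 = 1.7496

ranges = [4.4620, 1.1977, 1.7496]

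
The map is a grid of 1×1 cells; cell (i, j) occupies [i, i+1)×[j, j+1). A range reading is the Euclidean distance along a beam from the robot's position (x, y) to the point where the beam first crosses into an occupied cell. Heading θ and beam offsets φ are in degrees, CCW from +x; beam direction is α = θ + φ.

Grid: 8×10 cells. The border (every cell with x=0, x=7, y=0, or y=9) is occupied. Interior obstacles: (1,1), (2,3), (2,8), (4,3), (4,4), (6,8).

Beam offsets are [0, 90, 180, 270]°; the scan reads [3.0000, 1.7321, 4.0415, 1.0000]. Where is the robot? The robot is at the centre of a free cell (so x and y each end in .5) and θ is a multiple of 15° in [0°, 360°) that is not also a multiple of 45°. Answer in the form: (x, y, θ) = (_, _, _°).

(x, y, θ) = (5.5, 5.5, 300°)

The pose lattice has 42·16 = 672 candidates. Test each by forward raycasting.
  (4.5, 6.5, 165°): beam 1 = 3.6235 ≠ 3.0000 ✗
  (4.5, 6.5, 330°): beam 1 = 2.8868 ≠ 3.0000 ✗
  (1.5, 6.5, 105°): beam 1 = 1.9319 ≠ 3.0000 ✗
  (6.5, 7.5, 330°): beam 1 = 0.5774 ≠ 3.0000 ✗
  (5.5, 3.5, 330°): beam 1 = 1.7321 ≠ 3.0000 ✗
  …
  (5.5, 5.5, 300°): r_1=3.0000, r_2=1.7321, r_3=4.0415, r_4=1.0000 — all match ✓
No second candidate reproduces the full scan.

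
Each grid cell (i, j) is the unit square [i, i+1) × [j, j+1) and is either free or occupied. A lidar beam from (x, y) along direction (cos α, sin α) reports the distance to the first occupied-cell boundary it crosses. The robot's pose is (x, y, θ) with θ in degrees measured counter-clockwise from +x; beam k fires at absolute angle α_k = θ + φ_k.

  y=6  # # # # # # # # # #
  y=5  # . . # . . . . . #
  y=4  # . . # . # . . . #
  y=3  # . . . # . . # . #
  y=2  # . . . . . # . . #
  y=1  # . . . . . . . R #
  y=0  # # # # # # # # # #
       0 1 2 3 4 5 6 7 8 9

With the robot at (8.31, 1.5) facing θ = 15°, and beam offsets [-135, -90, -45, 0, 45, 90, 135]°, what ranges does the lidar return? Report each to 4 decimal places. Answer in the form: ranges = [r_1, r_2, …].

beam 1: φ=-135°, α=240°
  cosα=-0.5000 sinα=-0.8660 | (8,1) | tMaxX 0.6200 tMaxY 0.5774 | tΔX 2.0000 tΔY 1.1547
    t=0.5774 [y] (8,0) — stop
  → r_1 = 0.5774
beam 2: φ=-90°, α=285°
  cosα=0.2588 sinα=-0.9659 | (8,1) | tMaxX 2.6660 tMaxY 0.5176 | tΔX 3.8637 tΔY 1.0353
    t=0.5176 [y] (8,0) — stop
  → r_2 = 0.5176
beam 3: φ=-45°, α=330°
  cosα=0.8660 sinα=-0.5000 | (8,1) | tMaxX 0.7967 tMaxY 1.0000 | tΔX 1.1547 tΔY 2.0000
    t=0.7967 [x] (9,1) — stop
  → r_3 = 0.7967
beam 4: φ=0°, α=15°
  cosα=0.9659 sinα=0.2588 | (8,1) | tMaxX 0.7143 tMaxY 1.9319 | tΔX 1.0353 tΔY 3.8637
    t=0.7143 [x] (9,1) — stop
  → r_4 = 0.7143
beam 5: φ=45°, α=60°
  cosα=0.5000 sinα=0.8660 | (8,1) | tMaxX 1.3800 tMaxY 0.5774 | tΔX 2.0000 tΔY 1.1547
    t=0.5774 [y] (8,2)
    t=1.3800 [x] (9,2) — stop
  → r_5 = 1.3800
beam 6: φ=90°, α=105°
  cosα=-0.2588 sinα=0.9659 | (8,1) | tMaxX 1.1977 tMaxY 0.5176 | tΔX 3.8637 tΔY 1.0353
    t=0.5176 [y] (8,2)
    t=1.1977 [x] (7,2)
    t=1.5529 [y] (7,3) — stop
  → r_6 = 1.5529
beam 7: φ=135°, α=150°
  cosα=-0.8660 sinα=0.5000 | (8,1) | tMaxX 0.3580 tMaxY 1.0000 | tΔX 1.1547 tΔY 2.0000
    t=0.3580 [x] (7,1)
    t=1.0000 [y] (7,2)
    t=1.5127 [x] (6,2) — stop
  → r_7 = 1.5127

ranges = [0.5774, 0.5176, 0.7967, 0.7143, 1.3800, 1.5529, 1.5127]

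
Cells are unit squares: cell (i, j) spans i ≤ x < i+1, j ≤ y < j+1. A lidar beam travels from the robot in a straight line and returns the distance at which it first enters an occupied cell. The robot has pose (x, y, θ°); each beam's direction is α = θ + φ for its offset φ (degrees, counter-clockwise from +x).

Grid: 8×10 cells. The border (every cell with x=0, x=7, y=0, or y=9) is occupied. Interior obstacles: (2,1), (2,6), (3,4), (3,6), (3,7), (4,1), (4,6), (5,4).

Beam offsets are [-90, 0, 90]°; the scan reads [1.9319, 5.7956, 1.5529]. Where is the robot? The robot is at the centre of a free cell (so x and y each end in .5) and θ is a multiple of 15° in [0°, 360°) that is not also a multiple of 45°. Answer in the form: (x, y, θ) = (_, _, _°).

Candidates: 40 free-cell centres × 16 headings = 640 poses. Raycast each; keep the one whose scan matches to 4 dp.
  (3.5, 5.5, 210°): beam 1 = 0.5774 ≠ 1.9319 ✗
  (4.5, 4.5, 165°): beam 1 = 1.5529 ≠ 1.9319 ✗
  (6.5, 6.5, 30°): beam 1 = 1.0000 ≠ 1.9319 ✗
  (5.5, 5.5, 345°): beam 1 = 0.5176 ≠ 1.9319 ✗
  (3.5, 1.5, 330°): beam 1 = 0.5774 ≠ 1.9319 ✗
  …
  (5.5, 8.5, 285°): r_1=1.9319, r_2=5.7956, r_3=1.5529 — all match ✓
Only this pose fits every beam.

(x, y, θ) = (5.5, 8.5, 285°)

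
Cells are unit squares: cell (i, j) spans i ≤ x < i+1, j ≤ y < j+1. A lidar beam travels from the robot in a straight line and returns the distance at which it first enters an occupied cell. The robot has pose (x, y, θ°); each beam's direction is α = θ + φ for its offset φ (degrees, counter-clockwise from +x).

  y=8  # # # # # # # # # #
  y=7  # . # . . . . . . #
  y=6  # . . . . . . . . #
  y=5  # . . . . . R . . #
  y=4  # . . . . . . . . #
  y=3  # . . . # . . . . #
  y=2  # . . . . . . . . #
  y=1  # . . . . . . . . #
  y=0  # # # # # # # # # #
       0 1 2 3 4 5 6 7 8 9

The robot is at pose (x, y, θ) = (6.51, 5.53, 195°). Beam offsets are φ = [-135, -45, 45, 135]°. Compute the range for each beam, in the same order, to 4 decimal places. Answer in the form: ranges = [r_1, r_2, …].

beam 1: φ=-135°, α=60°
  direction (0.5000, 0.8660); cell (6,5); t to first gridline: x 0.9800, y 0.5427 (then +2.0000 / +1.1547)
    (6,6) via y @ 0.5427
    (7,6) via x @ 0.9800
    (7,7) via y @ 1.6974
    (7,8) via y @ 2.8521  # hit
  → r_1 = 2.8521
beam 2: φ=-45°, α=150°
  direction (-0.8660, 0.5000); cell (6,5); t to first gridline: x 0.5889, y 0.9400 (then +1.1547 / +2.0000)
    (5,5) via x @ 0.5889
    (5,6) via y @ 0.9400
    (4,6) via x @ 1.7436
    (3,6) via x @ 2.8983
    (3,7) via y @ 2.9400
    (2,7) via x @ 4.0530  # hit
  → r_2 = 4.0530
beam 3: φ=45°, α=240°
  direction (-0.5000, -0.8660); cell (6,5); t to first gridline: x 1.0200, y 0.6120 (then +2.0000 / +1.1547)
    (6,4) via y @ 0.6120
    (5,4) via x @ 1.0200
    (5,3) via y @ 1.7667
    (5,2) via y @ 2.9214
    (4,2) via x @ 3.0200
    (4,1) via y @ 4.0761
    (3,1) via x @ 5.0200
    (3,0) via y @ 5.2308  # hit
  → r_3 = 5.2308
beam 4: φ=135°, α=330°
  direction (0.8660, -0.5000); cell (6,5); t to first gridline: x 0.5658, y 1.0600 (then +1.1547 / +2.0000)
    (7,5) via x @ 0.5658
    (7,4) via y @ 1.0600
    (8,4) via x @ 1.7205
    (9,4) via x @ 2.8752  # hit
  → r_4 = 2.8752

ranges = [2.8521, 4.0530, 5.2308, 2.8752]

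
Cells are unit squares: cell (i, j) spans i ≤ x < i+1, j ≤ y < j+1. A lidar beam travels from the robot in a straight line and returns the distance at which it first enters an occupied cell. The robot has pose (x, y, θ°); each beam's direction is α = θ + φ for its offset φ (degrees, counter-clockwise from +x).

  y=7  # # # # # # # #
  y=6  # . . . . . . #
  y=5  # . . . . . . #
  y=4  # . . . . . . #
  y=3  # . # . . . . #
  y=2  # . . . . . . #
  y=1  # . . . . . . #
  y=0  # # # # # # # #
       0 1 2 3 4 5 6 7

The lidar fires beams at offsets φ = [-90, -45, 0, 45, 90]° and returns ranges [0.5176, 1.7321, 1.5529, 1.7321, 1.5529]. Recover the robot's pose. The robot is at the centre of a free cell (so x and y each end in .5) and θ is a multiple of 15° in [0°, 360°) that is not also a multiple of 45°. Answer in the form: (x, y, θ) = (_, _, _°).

Candidates: 35 free-cell centres × 16 headings = 560 poses. Raycast each; keep the one whose scan matches to 4 dp.
  (6.5, 3.5, 30°): beam 1 = 1.0000 ≠ 0.5176 ✗
  (5.5, 4.5, 75°): beam 1 = 1.5529 ≠ 0.5176 ✗
  (2.5, 4.5, 195°): beam 1 = 2.5882 ≠ 0.5176 ✗
  (6.5, 2.5, 300°): beam 1 = 3.0000 ≠ 0.5176 ✗
  …
  (2.5, 2.5, 195°): r_1=0.5176, r_2=1.7321, r_3=1.5529, r_4=1.7321, r_5=1.5529 — all match ✓
No second candidate reproduces the full scan.

(x, y, θ) = (2.5, 2.5, 195°)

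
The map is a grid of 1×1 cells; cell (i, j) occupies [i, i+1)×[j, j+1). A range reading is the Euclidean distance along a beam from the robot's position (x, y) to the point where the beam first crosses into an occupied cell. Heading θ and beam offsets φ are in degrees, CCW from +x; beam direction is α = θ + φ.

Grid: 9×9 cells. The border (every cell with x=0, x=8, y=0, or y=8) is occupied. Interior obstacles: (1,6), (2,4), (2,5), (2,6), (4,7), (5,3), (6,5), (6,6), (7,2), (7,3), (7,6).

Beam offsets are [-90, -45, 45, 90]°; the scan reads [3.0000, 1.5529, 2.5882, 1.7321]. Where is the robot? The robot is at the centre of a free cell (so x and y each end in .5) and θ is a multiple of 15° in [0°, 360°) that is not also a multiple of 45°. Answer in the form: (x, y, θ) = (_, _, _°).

The pose lattice has 38·16 = 608 candidates. Test each by forward raycasting.
  (7.5, 4.5, 60°): beam 1 = 0.5774 ≠ 3.0000 ✗
  (4.5, 6.5, 255°): beam 1 = 1.5529 ≠ 3.0000 ✗
  (6.5, 4.5, 195°): beam 1 = 0.5176 ≠ 3.0000 ✗
  (1.5, 7.5, 240°): beam 1 = 0.5774 ≠ 3.0000 ✗
  …
  (4.5, 6.5, 240°): r_1=3.0000, r_2=1.5529, r_3=2.5882, r_4=1.7321 — all match ✓
No second candidate reproduces the full scan.

(x, y, θ) = (4.5, 6.5, 240°)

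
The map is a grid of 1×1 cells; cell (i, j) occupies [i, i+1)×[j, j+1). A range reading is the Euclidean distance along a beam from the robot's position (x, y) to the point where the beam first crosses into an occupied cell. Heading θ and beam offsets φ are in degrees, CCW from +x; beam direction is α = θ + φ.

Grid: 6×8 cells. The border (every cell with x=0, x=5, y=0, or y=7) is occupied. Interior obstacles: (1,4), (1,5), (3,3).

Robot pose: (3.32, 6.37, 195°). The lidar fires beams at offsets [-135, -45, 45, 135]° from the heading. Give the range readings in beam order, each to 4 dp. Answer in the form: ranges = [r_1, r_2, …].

ranges = [0.7275, 1.2600, 2.6400, 1.9399]

beam 1: φ=-135°, α=60°
  direction (0.5000, 0.8660); cell (3,6); t to first gridline: x 1.3600, y 0.7275 (then +2.0000 / +1.1547)
    (3,7) via y @ 0.7275  # hit
  → r_1 = 0.7275
beam 2: φ=-45°, α=150°
  direction (-0.8660, 0.5000); cell (3,6); t to first gridline: x 0.3695, y 1.2600 (then +1.1547 / +2.0000)
    (2,6) via x @ 0.3695
    (2,7) via y @ 1.2600  # hit
  → r_2 = 1.2600
beam 3: φ=45°, α=240°
  direction (-0.5000, -0.8660); cell (3,6); t to first gridline: x 0.6400, y 0.4272 (then +2.0000 / +1.1547)
    (3,5) via y @ 0.4272
    (2,5) via x @ 0.6400
    (2,4) via y @ 1.5819
    (1,4) via x @ 2.6400  # hit
  → r_3 = 2.6400
beam 4: φ=135°, α=330°
  direction (0.8660, -0.5000); cell (3,6); t to first gridline: x 0.7852, y 0.7400 (then +1.1547 / +2.0000)
    (3,5) via y @ 0.7400
    (4,5) via x @ 0.7852
    (5,5) via x @ 1.9399  # hit
  → r_4 = 1.9399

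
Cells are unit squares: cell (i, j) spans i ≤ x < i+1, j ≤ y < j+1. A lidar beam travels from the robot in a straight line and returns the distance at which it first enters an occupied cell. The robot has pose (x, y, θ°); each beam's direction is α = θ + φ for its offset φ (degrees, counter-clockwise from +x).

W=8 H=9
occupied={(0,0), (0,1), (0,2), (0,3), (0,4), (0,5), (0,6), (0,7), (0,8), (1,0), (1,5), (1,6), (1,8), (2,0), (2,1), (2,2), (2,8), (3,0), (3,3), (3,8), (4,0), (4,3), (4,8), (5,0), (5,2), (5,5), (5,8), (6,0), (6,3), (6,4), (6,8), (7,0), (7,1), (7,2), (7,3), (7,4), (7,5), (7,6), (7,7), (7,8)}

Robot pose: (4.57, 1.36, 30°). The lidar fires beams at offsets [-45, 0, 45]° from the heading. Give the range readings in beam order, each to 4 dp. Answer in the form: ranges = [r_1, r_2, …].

ranges = [1.3909, 1.2800, 1.6614]

beam 1: φ=-45°, α=345°
  direction (0.9659, -0.2588); cell (4,1); t to first gridline: x 0.4452, y 1.3909 (then +1.0353 / +3.8637)
    (5,1) via x @ 0.4452
    (5,0) via y @ 1.3909  # hit
  → r_1 = 1.3909
beam 2: φ=0°, α=30°
  direction (0.8660, 0.5000); cell (4,1); t to first gridline: x 0.4965, y 1.2800 (then +1.1547 / +2.0000)
    (5,1) via x @ 0.4965
    (5,2) via y @ 1.2800  # hit
  → r_2 = 1.2800
beam 3: φ=45°, α=75°
  direction (0.2588, 0.9659); cell (4,1); t to first gridline: x 1.6614, y 0.6626 (then +3.8637 / +1.0353)
    (4,2) via y @ 0.6626
    (5,2) via x @ 1.6614  # hit
  → r_3 = 1.6614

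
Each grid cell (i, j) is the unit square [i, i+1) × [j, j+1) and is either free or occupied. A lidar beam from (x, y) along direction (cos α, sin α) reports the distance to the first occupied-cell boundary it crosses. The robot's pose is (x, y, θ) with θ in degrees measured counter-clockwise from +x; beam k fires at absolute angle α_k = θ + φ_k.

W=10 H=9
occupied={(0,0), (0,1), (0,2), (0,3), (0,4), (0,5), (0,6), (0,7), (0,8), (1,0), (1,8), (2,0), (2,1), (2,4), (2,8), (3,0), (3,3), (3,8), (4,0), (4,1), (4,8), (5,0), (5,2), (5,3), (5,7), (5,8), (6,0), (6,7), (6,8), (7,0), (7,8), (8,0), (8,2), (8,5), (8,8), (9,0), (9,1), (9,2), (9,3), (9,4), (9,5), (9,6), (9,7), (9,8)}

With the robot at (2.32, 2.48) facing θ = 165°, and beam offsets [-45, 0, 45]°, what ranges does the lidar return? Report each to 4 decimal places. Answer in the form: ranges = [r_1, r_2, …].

beam 1: φ=-45°, α=120°
  dir = (cos 120°, sin 120°) = (-0.5000, 0.8660); from cell (2,2)
  next x-line at t=0.6400, next y-line at t=0.6004; Δt_x=2.0000, Δt_y=1.1547
    y: enter (2,3) at t=0.6004
    x: enter (1,3) at t=0.6400
    y: enter (1,4) at t=1.7551
    x: enter (0,4) at t=2.6400 ← occupied
  → r_1 = 2.6400
beam 2: φ=0°, α=165°
  dir = (cos 165°, sin 165°) = (-0.9659, 0.2588); from cell (2,2)
  next x-line at t=0.3313, next y-line at t=2.0091; Δt_x=1.0353, Δt_y=3.8637
    x: enter (1,2) at t=0.3313
    x: enter (0,2) at t=1.3666 ← occupied
  → r_2 = 1.3666
beam 3: φ=45°, α=210°
  dir = (cos 210°, sin 210°) = (-0.8660, -0.5000); from cell (2,2)
  next x-line at t=0.3695, next y-line at t=0.9600; Δt_x=1.1547, Δt_y=2.0000
    x: enter (1,2) at t=0.3695
    y: enter (1,1) at t=0.9600
    x: enter (0,1) at t=1.5242 ← occupied
  → r_3 = 1.5242

ranges = [2.6400, 1.3666, 1.5242]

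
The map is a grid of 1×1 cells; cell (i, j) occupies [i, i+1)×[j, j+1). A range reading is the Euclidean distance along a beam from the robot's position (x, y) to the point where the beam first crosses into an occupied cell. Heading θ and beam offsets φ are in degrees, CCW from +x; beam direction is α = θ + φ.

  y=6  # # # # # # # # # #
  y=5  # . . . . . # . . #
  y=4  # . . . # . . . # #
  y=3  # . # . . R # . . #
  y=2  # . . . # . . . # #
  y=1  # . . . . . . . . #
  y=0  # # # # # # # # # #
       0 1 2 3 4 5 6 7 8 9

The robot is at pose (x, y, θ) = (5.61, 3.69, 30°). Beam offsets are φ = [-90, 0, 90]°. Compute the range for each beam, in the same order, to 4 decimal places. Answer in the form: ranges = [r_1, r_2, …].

ranges = [0.7800, 0.4503, 1.2200]

beam 1: φ=-90°, α=300°
  dir = (cos 300°, sin 300°) = (0.5000, -0.8660); from cell (5,3)
  next x-line at t=0.7800, next y-line at t=0.7967; Δt_x=2.0000, Δt_y=1.1547
    x: enter (6,3) at t=0.7800 ← occupied
  → r_1 = 0.7800
beam 2: φ=0°, α=30°
  dir = (cos 30°, sin 30°) = (0.8660, 0.5000); from cell (5,3)
  next x-line at t=0.4503, next y-line at t=0.6200; Δt_x=1.1547, Δt_y=2.0000
    x: enter (6,3) at t=0.4503 ← occupied
  → r_2 = 0.4503
beam 3: φ=90°, α=120°
  dir = (cos 120°, sin 120°) = (-0.5000, 0.8660); from cell (5,3)
  next x-line at t=1.2200, next y-line at t=0.3580; Δt_x=2.0000, Δt_y=1.1547
    y: enter (5,4) at t=0.3580
    x: enter (4,4) at t=1.2200 ← occupied
  → r_3 = 1.2200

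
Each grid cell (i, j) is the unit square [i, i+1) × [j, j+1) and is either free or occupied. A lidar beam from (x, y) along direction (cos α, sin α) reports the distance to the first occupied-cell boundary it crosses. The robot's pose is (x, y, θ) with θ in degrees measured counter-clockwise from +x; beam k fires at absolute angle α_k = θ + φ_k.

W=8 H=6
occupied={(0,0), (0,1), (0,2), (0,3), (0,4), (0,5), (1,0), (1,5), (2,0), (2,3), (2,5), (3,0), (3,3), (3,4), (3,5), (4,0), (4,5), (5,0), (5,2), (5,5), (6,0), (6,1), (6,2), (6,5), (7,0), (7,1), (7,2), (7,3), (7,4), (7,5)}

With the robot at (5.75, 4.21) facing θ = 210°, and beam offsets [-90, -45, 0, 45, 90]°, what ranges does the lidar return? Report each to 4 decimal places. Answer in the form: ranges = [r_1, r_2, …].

beam 1: φ=-90°, α=120°
  dir = (cos 120°, sin 120°) = (-0.5000, 0.8660); from cell (5,4)
  next x-line at t=1.5000, next y-line at t=0.9122; Δt_x=2.0000, Δt_y=1.1547
    y: enter (5,5) at t=0.9122 ← occupied
  → r_1 = 0.9122
beam 2: φ=-45°, α=165°
  dir = (cos 165°, sin 165°) = (-0.9659, 0.2588); from cell (5,4)
  next x-line at t=0.7765, next y-line at t=3.0523; Δt_x=1.0353, Δt_y=3.8637
    x: enter (4,4) at t=0.7765
    x: enter (3,4) at t=1.8117 ← occupied
  → r_2 = 1.8117
beam 3: φ=0°, α=210°
  dir = (cos 210°, sin 210°) = (-0.8660, -0.5000); from cell (5,4)
  next x-line at t=0.8660, next y-line at t=0.4200; Δt_x=1.1547, Δt_y=2.0000
    y: enter (5,3) at t=0.4200
    x: enter (4,3) at t=0.8660
    x: enter (3,3) at t=2.0207 ← occupied
  → r_3 = 2.0207
beam 4: φ=45°, α=255°
  dir = (cos 255°, sin 255°) = (-0.2588, -0.9659); from cell (5,4)
  next x-line at t=2.8978, next y-line at t=0.2174; Δt_x=3.8637, Δt_y=1.0353
    y: enter (5,3) at t=0.2174
    y: enter (5,2) at t=1.2527 ← occupied
  → r_4 = 1.2527
beam 5: φ=90°, α=300°
  dir = (cos 300°, sin 300°) = (0.5000, -0.8660); from cell (5,4)
  next x-line at t=0.5000, next y-line at t=0.2425; Δt_x=2.0000, Δt_y=1.1547
    y: enter (5,3) at t=0.2425
    x: enter (6,3) at t=0.5000
    y: enter (6,2) at t=1.3972 ← occupied
  → r_5 = 1.3972

ranges = [0.9122, 1.8117, 2.0207, 1.2527, 1.3972]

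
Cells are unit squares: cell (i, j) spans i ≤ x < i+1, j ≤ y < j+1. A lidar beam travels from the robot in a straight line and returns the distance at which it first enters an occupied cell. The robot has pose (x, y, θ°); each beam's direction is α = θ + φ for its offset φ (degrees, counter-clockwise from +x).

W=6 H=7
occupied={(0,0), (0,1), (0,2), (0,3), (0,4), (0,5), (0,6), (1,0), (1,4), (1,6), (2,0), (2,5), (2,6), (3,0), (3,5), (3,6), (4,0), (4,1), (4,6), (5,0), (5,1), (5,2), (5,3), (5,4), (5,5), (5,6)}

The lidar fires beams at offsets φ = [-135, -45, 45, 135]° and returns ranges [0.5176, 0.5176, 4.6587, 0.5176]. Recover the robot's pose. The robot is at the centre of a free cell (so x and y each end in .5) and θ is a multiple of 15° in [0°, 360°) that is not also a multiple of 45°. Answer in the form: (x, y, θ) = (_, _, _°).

(x, y, θ) = (4.5, 5.5, 210°)

Candidates: 16 free-cell centres × 16 headings = 256 poses. Raycast each; keep the one whose scan matches to 4 dp.
  (2.5, 1.5, 300°): beam 1 = 1.5529 ≠ 0.5176 ✗
  (3.5, 4.5, 165°): beam 1 = 1.7321 ≠ 0.5176 ✗
  (3.5, 4.5, 60°): beam 1 = 2.5882 ≠ 0.5176 ✗
  …
  (4.5, 5.5, 210°): r_1=0.5176, r_2=0.5176, r_3=4.6587, r_4=0.5176 — all match ✓
No second candidate reproduces the full scan.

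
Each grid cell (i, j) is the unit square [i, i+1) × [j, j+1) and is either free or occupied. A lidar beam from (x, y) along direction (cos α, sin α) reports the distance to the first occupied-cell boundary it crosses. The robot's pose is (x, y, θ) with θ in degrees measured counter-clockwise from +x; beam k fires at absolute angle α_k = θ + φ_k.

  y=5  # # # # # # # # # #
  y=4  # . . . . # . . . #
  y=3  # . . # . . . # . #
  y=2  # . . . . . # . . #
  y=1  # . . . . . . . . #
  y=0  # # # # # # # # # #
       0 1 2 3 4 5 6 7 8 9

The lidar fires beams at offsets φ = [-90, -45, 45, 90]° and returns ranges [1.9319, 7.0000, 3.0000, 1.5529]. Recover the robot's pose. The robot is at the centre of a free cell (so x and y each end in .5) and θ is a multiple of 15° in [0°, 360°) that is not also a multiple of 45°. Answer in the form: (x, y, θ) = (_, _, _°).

(x, y, θ) = (2.5, 1.5, 75°)

Candidates: 28 free-cell centres × 16 headings = 448 poses. Raycast each; keep the one whose scan matches to 4 dp.
  (7.5, 2.5, 30°): beam 1 = 1.7321 ≠ 1.9319 ✗
  (7.5, 2.5, 285°): beam 1 = 0.5176 ≠ 1.9319 ✗
  (6.5, 3.5, 240°): beam 1 = 1.0000 ≠ 1.9319 ✗
  …
  (2.5, 1.5, 75°): r_1=1.9319, r_2=7.0000, r_3=3.0000, r_4=1.5529 — all match ✓
No second candidate reproduces the full scan.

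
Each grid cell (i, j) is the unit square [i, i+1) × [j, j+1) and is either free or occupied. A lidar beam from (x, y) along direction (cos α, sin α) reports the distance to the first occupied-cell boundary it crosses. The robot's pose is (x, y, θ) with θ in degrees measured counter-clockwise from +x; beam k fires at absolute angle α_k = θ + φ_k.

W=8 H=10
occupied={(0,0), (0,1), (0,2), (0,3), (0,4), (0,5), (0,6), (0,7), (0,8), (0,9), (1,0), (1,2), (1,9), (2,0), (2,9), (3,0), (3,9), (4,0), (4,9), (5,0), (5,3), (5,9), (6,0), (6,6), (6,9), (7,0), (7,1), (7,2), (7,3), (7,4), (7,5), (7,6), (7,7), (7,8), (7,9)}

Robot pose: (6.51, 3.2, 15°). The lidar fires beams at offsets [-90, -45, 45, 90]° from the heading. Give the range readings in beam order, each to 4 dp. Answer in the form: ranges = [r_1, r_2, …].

beam 1: φ=-90°, α=285°
  direction (0.2588, -0.9659); cell (6,3); t to first gridline: x 1.8932, y 0.2071 (then +3.8637 / +1.0353)
    (6,2) via y @ 0.2071
    (6,1) via y @ 1.2423
    (7,1) via x @ 1.8932  # hit
  → r_1 = 1.8932
beam 2: φ=-45°, α=330°
  direction (0.8660, -0.5000); cell (6,3); t to first gridline: x 0.5658, y 0.4000 (then +1.1547 / +2.0000)
    (6,2) via y @ 0.4000
    (7,2) via x @ 0.5658  # hit
  → r_2 = 0.5658
beam 3: φ=45°, α=60°
  direction (0.5000, 0.8660); cell (6,3); t to first gridline: x 0.9800, y 0.9238 (then +2.0000 / +1.1547)
    (6,4) via y @ 0.9238
    (7,4) via x @ 0.9800  # hit
  → r_3 = 0.9800
beam 4: φ=90°, α=105°
  direction (-0.2588, 0.9659); cell (6,3); t to first gridline: x 1.9705, y 0.8282 (then +3.8637 / +1.0353)
    (6,4) via y @ 0.8282
    (6,5) via y @ 1.8635
    (5,5) via x @ 1.9705
    (5,6) via y @ 2.8988
    (5,7) via y @ 3.9340
    (5,8) via y @ 4.9693
    (4,8) via x @ 5.8342
    (4,9) via y @ 6.0046  # hit
  → r_4 = 6.0046

ranges = [1.8932, 0.5658, 0.9800, 6.0046]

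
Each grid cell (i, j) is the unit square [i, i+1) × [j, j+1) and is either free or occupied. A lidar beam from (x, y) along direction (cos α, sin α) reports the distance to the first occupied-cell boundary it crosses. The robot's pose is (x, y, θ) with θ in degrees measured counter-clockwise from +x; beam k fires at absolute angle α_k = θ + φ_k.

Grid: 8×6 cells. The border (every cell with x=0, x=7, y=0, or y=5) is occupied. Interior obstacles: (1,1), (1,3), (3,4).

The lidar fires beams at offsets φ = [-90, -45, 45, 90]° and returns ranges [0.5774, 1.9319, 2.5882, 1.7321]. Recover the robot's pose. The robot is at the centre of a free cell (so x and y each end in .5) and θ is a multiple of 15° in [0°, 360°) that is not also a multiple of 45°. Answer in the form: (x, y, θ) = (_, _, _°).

(x, y, θ) = (2.5, 1.5, 30°)

Candidates: 21 free-cell centres × 16 headings = 336 poses. Raycast each; keep the one whose scan matches to 4 dp.
  (6.5, 4.5, 330°): beam 1 = 4.0415 ≠ 0.5774 ✗
  (5.5, 1.5, 30°): beam 2 = 1.5529 ≠ 1.9319 ✗
  (5.5, 2.5, 75°): beam 1 = 1.5529 ≠ 0.5774 ✗
  (6.5, 3.5, 255°): beam 1 = 2.5882 ≠ 0.5774 ✗
  …
  (2.5, 1.5, 30°): r_1=0.5774, r_2=1.9319, r_3=2.5882, r_4=1.7321 — all match ✓
Only this pose fits every beam.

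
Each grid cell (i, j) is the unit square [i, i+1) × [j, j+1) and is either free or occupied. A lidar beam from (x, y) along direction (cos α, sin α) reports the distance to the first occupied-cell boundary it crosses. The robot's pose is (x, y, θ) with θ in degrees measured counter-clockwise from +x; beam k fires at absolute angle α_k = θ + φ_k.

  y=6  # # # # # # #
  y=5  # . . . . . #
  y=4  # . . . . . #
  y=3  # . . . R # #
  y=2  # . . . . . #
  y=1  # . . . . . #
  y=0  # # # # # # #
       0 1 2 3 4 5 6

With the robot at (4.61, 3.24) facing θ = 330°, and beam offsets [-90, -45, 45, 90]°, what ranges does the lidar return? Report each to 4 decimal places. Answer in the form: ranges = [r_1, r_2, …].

ranges = [2.5865, 2.3190, 0.4038, 0.7800]

beam 1: φ=-90°, α=240°
  cosα=-0.5000 sinα=-0.8660 | (4,3) | tMaxX 1.2200 tMaxY 0.2771 | tΔX 2.0000 tΔY 1.1547
    t=0.2771 [y] (4,2)
    t=1.2200 [x] (3,2)
    t=1.4318 [y] (3,1)
    t=2.5865 [y] (3,0) — stop
  → r_1 = 2.5865
beam 2: φ=-45°, α=285°
  cosα=0.2588 sinα=-0.9659 | (4,3) | tMaxX 1.5068 tMaxY 0.2485 | tΔX 3.8637 tΔY 1.0353
    t=0.2485 [y] (4,2)
    t=1.2837 [y] (4,1)
    t=1.5068 [x] (5,1)
    t=2.3190 [y] (5,0) — stop
  → r_2 = 2.3190
beam 3: φ=45°, α=15°
  cosα=0.9659 sinα=0.2588 | (4,3) | tMaxX 0.4038 tMaxY 2.9364 | tΔX 1.0353 tΔY 3.8637
    t=0.4038 [x] (5,3) — stop
  → r_3 = 0.4038
beam 4: φ=90°, α=60°
  cosα=0.5000 sinα=0.8660 | (4,3) | tMaxX 0.7800 tMaxY 0.8776 | tΔX 2.0000 tΔY 1.1547
    t=0.7800 [x] (5,3) — stop
  → r_4 = 0.7800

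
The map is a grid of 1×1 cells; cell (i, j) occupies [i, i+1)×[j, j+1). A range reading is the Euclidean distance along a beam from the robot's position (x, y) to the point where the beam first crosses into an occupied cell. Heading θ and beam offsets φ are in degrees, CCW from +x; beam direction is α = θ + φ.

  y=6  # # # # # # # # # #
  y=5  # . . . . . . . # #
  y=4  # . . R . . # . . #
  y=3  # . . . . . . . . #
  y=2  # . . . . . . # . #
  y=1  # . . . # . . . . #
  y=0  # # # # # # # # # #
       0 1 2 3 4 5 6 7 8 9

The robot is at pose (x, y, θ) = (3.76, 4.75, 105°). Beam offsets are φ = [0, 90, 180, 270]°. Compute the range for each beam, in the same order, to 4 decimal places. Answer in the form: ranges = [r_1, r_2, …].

beam 1: φ=0°, α=105°
  cosα=-0.2588 sinα=0.9659 | (3,4) | tMaxX 2.9364 tMaxY 0.2588 | tΔX 3.8637 tΔY 1.0353
    t=0.2588 [y] (3,5)
    t=1.2941 [y] (3,6) — stop
  → r_1 = 1.2941
beam 2: φ=90°, α=195°
  cosα=-0.9659 sinα=-0.2588 | (3,4) | tMaxX 0.7868 tMaxY 2.8978 | tΔX 1.0353 tΔY 3.8637
    t=0.7868 [x] (2,4)
    t=1.8221 [x] (1,4)
    t=2.8574 [x] (0,4) — stop
  → r_2 = 2.8574
beam 3: φ=180°, α=285°
  cosα=0.2588 sinα=-0.9659 | (3,4) | tMaxX 0.9273 tMaxY 0.7765 | tΔX 3.8637 tΔY 1.0353
    t=0.7765 [y] (3,3)
    t=0.9273 [x] (4,3)
    t=1.8117 [y] (4,2)
    t=2.8470 [y] (4,1) — stop
  → r_3 = 2.8470
beam 4: φ=270°, α=15°
  cosα=0.9659 sinα=0.2588 | (3,4) | tMaxX 0.2485 tMaxY 0.9659 | tΔX 1.0353 tΔY 3.8637
    t=0.2485 [x] (4,4)
    t=0.9659 [y] (4,5)
    t=1.2837 [x] (5,5)
    t=2.3190 [x] (6,5)
    t=3.3543 [x] (7,5)
    t=4.3896 [x] (8,5) — stop
  → r_4 = 4.3896

ranges = [1.2941, 2.8574, 2.8470, 4.3896]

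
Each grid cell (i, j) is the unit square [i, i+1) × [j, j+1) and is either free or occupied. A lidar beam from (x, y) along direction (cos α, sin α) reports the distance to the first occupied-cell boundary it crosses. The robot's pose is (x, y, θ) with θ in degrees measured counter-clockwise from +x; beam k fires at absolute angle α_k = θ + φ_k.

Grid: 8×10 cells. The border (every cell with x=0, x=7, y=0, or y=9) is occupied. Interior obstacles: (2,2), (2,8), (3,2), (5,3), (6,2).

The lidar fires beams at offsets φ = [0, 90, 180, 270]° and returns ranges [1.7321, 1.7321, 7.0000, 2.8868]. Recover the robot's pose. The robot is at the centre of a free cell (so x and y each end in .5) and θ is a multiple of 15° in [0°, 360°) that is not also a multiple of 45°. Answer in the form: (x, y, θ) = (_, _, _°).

The pose lattice has 43·16 = 688 candidates. Test each by forward raycasting.
  (6.5, 3.5, 150°): beam 1 = 0.5774 ≠ 1.7321 ✗
  (4.5, 7.5, 150°): beam 2 = 7.0000 ≠ 1.7321 ✗
  (2.5, 6.5, 165°): beam 1 = 1.5529 ≠ 1.7321 ✗
  (5.5, 4.5, 30°): beam 2 = 5.0000 ≠ 1.7321 ✗
  …
  (4.5, 7.5, 60°): r_1=1.7321, r_2=1.7321, r_3=7.0000, r_4=2.8868 — all match ✓
No second candidate reproduces the full scan.

(x, y, θ) = (4.5, 7.5, 60°)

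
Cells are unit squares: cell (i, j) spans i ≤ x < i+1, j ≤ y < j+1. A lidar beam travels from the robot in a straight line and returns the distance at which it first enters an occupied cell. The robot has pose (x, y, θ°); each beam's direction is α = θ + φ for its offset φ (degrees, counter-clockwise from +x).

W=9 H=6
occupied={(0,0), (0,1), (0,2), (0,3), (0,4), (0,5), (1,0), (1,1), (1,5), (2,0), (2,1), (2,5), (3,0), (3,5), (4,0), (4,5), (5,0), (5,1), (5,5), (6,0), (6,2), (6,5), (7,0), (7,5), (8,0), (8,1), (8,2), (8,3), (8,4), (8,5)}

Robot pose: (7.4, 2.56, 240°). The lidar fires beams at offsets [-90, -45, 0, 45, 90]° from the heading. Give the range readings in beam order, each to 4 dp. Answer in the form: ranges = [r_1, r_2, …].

beam 1: φ=-90°, α=150°
  direction (-0.8660, 0.5000); cell (7,2); t to first gridline: x 0.4619, y 0.8800 (then +1.1547 / +2.0000)
    (6,2) via x @ 0.4619  # hit
  → r_1 = 0.4619
beam 2: φ=-45°, α=195°
  direction (-0.9659, -0.2588); cell (7,2); t to first gridline: x 0.4141, y 2.1637 (then +1.0353 / +3.8637)
    (6,2) via x @ 0.4141  # hit
  → r_2 = 0.4141
beam 3: φ=0°, α=240°
  direction (-0.5000, -0.8660); cell (7,2); t to first gridline: x 0.8000, y 0.6466 (then +2.0000 / +1.1547)
    (7,1) via y @ 0.6466
    (6,1) via x @ 0.8000
    (6,0) via y @ 1.8013  # hit
  → r_3 = 1.8013
beam 4: φ=45°, α=285°
  direction (0.2588, -0.9659); cell (7,2); t to first gridline: x 2.3182, y 0.5798 (then +3.8637 / +1.0353)
    (7,1) via y @ 0.5798
    (7,0) via y @ 1.6150  # hit
  → r_4 = 1.6150
beam 5: φ=90°, α=330°
  direction (0.8660, -0.5000); cell (7,2); t to first gridline: x 0.6928, y 1.1200 (then +1.1547 / +2.0000)
    (8,2) via x @ 0.6928  # hit
  → r_5 = 0.6928

ranges = [0.4619, 0.4141, 1.8013, 1.6150, 0.6928]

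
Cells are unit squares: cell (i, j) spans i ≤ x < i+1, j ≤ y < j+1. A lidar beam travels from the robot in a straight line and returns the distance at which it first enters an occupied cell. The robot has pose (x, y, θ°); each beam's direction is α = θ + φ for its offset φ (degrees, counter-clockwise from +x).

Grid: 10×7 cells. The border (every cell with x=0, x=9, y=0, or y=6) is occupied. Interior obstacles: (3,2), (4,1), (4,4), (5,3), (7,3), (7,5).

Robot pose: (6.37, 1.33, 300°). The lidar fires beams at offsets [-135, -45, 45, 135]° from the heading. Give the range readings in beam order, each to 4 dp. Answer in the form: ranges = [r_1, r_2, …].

ranges = [1.4183, 0.3416, 1.2750, 2.4341]

beam 1: φ=-135°, α=165°
  cosα=-0.9659 sinα=0.2588 | (6,1) | tMaxX 0.3831 tMaxY 2.5887 | tΔX 1.0353 tΔY 3.8637
    t=0.3831 [x] (5,1)
    t=1.4183 [x] (4,1) — stop
  → r_1 = 1.4183
beam 2: φ=-45°, α=255°
  cosα=-0.2588 sinα=-0.9659 | (6,1) | tMaxX 1.4296 tMaxY 0.3416 | tΔX 3.8637 tΔY 1.0353
    t=0.3416 [y] (6,0) — stop
  → r_2 = 0.3416
beam 3: φ=45°, α=345°
  cosα=0.9659 sinα=-0.2588 | (6,1) | tMaxX 0.6522 tMaxY 1.2750 | tΔX 1.0353 tΔY 3.8637
    t=0.6522 [x] (7,1)
    t=1.2750 [y] (7,0) — stop
  → r_3 = 1.2750
beam 4: φ=135°, α=75°
  cosα=0.2588 sinα=0.9659 | (6,1) | tMaxX 2.4341 tMaxY 0.6936 | tΔX 3.8637 tΔY 1.0353
    t=0.6936 [y] (6,2)
    t=1.7289 [y] (6,3)
    t=2.4341 [x] (7,3) — stop
  → r_4 = 2.4341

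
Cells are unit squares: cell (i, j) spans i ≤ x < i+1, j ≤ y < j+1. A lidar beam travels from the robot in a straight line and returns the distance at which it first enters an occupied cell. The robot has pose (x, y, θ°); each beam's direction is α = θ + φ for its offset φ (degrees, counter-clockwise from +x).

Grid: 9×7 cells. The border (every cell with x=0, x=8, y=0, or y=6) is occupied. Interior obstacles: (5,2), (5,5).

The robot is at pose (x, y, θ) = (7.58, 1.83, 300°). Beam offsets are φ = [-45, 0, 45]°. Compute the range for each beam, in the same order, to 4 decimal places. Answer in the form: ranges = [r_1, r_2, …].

beam 1: φ=-45°, α=255°
  direction (-0.2588, -0.9659); cell (7,1); t to first gridline: x 2.2409, y 0.8593 (then +3.8637 / +1.0353)
    (7,0) via y @ 0.8593  # hit
  → r_1 = 0.8593
beam 2: φ=0°, α=300°
  direction (0.5000, -0.8660); cell (7,1); t to first gridline: x 0.8400, y 0.9584 (then +2.0000 / +1.1547)
    (8,1) via x @ 0.8400  # hit
  → r_2 = 0.8400
beam 3: φ=45°, α=345°
  direction (0.9659, -0.2588); cell (7,1); t to first gridline: x 0.4348, y 3.2069 (then +1.0353 / +3.8637)
    (8,1) via x @ 0.4348  # hit
  → r_3 = 0.4348

ranges = [0.8593, 0.8400, 0.4348]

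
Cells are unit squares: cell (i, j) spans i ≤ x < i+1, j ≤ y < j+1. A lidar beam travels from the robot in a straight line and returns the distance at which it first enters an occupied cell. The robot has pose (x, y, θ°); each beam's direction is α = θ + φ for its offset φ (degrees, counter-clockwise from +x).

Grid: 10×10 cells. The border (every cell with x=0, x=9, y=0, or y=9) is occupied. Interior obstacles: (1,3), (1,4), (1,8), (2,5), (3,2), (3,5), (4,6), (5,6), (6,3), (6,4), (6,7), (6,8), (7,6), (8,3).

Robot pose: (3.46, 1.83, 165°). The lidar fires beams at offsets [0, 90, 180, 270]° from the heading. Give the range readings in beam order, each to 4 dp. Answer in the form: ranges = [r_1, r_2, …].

ranges = [2.5468, 0.8593, 3.2069, 0.1760]

beam 1: φ=0°, α=165°
  direction (-0.9659, 0.2588); cell (3,1); t to first gridline: x 0.4762, y 0.6568 (then +1.0353 / +3.8637)
    (2,1) via x @ 0.4762
    (2,2) via y @ 0.6568
    (1,2) via x @ 1.5115
    (0,2) via x @ 2.5468  # hit
  → r_1 = 2.5468
beam 2: φ=90°, α=255°
  direction (-0.2588, -0.9659); cell (3,1); t to first gridline: x 1.7773, y 0.8593 (then +3.8637 / +1.0353)
    (3,0) via y @ 0.8593  # hit
  → r_2 = 0.8593
beam 3: φ=180°, α=345°
  direction (0.9659, -0.2588); cell (3,1); t to first gridline: x 0.5590, y 3.2069 (then +1.0353 / +3.8637)
    (4,1) via x @ 0.5590
    (5,1) via x @ 1.5943
    (6,1) via x @ 2.6296
    (6,0) via y @ 3.2069  # hit
  → r_3 = 3.2069
beam 4: φ=270°, α=75°
  direction (0.2588, 0.9659); cell (3,1); t to first gridline: x 2.0864, y 0.1760 (then +3.8637 / +1.0353)
    (3,2) via y @ 0.1760  # hit
  → r_4 = 0.1760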